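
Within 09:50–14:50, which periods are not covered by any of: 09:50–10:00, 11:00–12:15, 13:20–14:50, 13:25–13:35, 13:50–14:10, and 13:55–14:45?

Covered (merged): 09:50–10:00, 11:00–12:15, 13:20–14:50.
Uncovered inside 09:50–14:50: 10:00–11:00, 12:15–13:20.

10:00–11:00, 12:15–13:20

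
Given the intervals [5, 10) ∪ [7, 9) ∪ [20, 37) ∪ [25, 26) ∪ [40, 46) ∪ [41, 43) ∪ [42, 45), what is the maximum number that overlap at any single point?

Sweep endpoints in order; track running count of active intervals.
Peak of 3 reached at 42.

3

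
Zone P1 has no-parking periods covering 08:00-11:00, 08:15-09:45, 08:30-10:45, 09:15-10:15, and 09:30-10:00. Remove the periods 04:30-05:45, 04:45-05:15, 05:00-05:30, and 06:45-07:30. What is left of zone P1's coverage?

08:00-11:00

Merge the first list: 08:00-11:00.
Merge the second list: 04:30-05:45, 06:45-07:30.
08:00-11:00: no B overlap → unchanged.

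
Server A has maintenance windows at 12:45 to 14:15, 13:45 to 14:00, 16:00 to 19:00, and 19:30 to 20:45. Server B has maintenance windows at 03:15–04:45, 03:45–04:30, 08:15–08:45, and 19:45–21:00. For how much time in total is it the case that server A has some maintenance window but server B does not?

A, merged: 12:45–14:15, 16:00–19:00, 19:30–20:45.
B, merged: 03:15–04:45, 08:15–08:45, 19:45–21:00.
A \ B = 12:45–14:15, 16:00–19:00, 19:30–19:45.
Total: 1 h 30 min + 3 h + 15 min = 4 h 45 min.

4 h 45 min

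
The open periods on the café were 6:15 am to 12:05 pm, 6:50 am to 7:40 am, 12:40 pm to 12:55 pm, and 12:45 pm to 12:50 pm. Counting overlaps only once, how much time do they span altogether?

6 h 5 min

Merged: 6:15 am–12:05 pm, 12:40 pm–12:55 pm.
Lengths: 5 h 50 min + 15 min = 6 h 5 min.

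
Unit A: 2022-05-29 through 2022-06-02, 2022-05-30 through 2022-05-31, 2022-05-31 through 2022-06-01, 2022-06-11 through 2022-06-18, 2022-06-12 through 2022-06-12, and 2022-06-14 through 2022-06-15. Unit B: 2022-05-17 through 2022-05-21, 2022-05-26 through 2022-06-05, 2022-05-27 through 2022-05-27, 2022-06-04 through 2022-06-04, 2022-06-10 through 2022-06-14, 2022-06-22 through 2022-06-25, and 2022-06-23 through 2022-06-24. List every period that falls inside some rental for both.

2022-05-29 through 2022-06-02, 2022-06-11 through 2022-06-14

First set merges to 2022-05-29 through 2022-06-02, 2022-06-11 through 2022-06-18.
Second set merges to 2022-05-17 through 2022-05-21, 2022-05-26 through 2022-06-05, 2022-06-10 through 2022-06-14, 2022-06-22 through 2022-06-25.
2022-05-29 through 2022-06-02 ∩ B → 2022-05-29 through 2022-06-02.
2022-06-11 through 2022-06-18 ∩ B → 2022-06-11 through 2022-06-14.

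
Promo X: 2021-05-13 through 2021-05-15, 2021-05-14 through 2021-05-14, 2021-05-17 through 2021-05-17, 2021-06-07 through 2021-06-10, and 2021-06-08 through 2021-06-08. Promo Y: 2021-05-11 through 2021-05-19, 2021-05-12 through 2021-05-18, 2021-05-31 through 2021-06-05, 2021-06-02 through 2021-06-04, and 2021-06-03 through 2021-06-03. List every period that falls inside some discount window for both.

First set merges to 2021-05-13 through 2021-05-15, 2021-05-17 through 2021-05-17, 2021-06-07 through 2021-06-10.
Second set merges to 2021-05-11 through 2021-05-19, 2021-05-31 through 2021-06-05.
2021-05-13 through 2021-05-15 meets the second set on 2021-05-13 through 2021-05-15.
2021-05-17 through 2021-05-17 meets the second set on 2021-05-17 through 2021-05-17.
2021-06-07 through 2021-06-10: no overlap with the second set.

2021-05-13 through 2021-05-15, 2021-05-17 through 2021-05-17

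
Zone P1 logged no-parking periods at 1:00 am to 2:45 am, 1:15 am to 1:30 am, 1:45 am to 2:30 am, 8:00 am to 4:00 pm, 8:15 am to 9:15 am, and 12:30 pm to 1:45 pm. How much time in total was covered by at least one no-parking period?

Merged: 1:00 am-2:45 am, 8:00 am-4:00 pm.
Lengths: 1 h 45 min + 8 h = 9 h 45 min.

9 h 45 min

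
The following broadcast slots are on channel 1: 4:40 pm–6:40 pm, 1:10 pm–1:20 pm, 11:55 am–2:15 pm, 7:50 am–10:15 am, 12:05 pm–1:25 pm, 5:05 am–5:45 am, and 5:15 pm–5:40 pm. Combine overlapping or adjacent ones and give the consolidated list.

Sort by start: 5:05 am–5:45 am, 7:50 am–10:15 am, 11:55 am–2:15 pm, 12:05 pm–1:25 pm, 1:10 pm–1:20 pm, 4:40 pm–6:40 pm, 5:15 pm–5:40 pm.
7:50 am–10:15 am is disjoint → start new block.
11:55 am–2:15 pm is disjoint → start new block.
12:05 pm–1:25 pm overlaps/touches 11:55 am–2:15 pm → extend to 11:55 am–2:15 pm.
1:10 pm–1:20 pm overlaps/touches 11:55 am–2:15 pm → extend to 11:55 am–2:15 pm.
4:40 pm–6:40 pm is disjoint → start new block.
5:15 pm–5:40 pm overlaps/touches 4:40 pm–6:40 pm → extend to 4:40 pm–6:40 pm.

5:05 am–5:45 am, 7:50 am–10:15 am, 11:55 am–2:15 pm, 4:40 pm–6:40 pm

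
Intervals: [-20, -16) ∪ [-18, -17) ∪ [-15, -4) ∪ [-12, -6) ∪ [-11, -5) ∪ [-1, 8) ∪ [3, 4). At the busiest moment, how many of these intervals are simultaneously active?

3

Sweep endpoints in order; track running count of active intervals.
Peak of 3 reached at -11.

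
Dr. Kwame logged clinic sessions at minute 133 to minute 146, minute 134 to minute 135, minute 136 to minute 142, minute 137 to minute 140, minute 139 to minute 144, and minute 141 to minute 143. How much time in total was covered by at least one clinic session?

13 minutes

Merged: minute 133 to minute 146.
Length: 13 minutes.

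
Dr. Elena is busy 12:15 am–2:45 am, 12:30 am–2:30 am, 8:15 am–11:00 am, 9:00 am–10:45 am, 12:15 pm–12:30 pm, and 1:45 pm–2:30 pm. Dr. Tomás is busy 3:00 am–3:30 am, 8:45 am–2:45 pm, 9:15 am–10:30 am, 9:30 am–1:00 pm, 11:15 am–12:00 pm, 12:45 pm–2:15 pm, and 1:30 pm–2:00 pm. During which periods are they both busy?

8:45 am–11:00 am, 12:15 pm–12:30 pm, 1:45 pm–2:30 pm

First set merges to 12:15 am–2:45 am, 8:15 am–11:00 am, 12:15 pm–12:30 pm, 1:45 pm–2:30 pm.
Second set merges to 3:00 am–3:30 am, 8:45 am–2:45 pm.
12:15 am–2:45 am: no overlap with the second set.
8:15 am–11:00 am meets the second set on 8:45 am–11:00 am.
12:15 pm–12:30 pm meets the second set on 12:15 pm–12:30 pm.
1:45 pm–2:30 pm meets the second set on 1:45 pm–2:30 pm.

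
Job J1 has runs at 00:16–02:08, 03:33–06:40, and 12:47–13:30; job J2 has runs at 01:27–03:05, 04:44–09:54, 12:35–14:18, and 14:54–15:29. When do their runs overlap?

01:27–02:08, 04:44–06:40, 12:47–13:30

00:16–02:08 meets the second set on 01:27–02:08.
03:33–06:40 meets the second set on 04:44–06:40.
12:47–13:30 meets the second set on 12:47–13:30.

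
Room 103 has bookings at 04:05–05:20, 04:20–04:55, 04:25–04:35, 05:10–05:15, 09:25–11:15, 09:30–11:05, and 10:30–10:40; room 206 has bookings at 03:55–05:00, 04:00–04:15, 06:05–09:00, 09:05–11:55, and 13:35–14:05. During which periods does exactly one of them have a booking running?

03:55–04:05, 05:00–05:20, 06:05–09:00, 09:05–09:25, 11:15–11:55, 13:35–14:05

Merge the first list: 04:05–05:20, 09:25–11:15.
Merge the second list: 03:55–05:00, 06:05–09:00, 09:05–11:55, 13:35–14:05.
A \ B = 05:00–05:20.
B \ A = 03:55–04:05, 06:05–09:00, 09:05–09:25, 11:15–11:55, 13:35–14:05.
Union of the two gives the symmetric difference.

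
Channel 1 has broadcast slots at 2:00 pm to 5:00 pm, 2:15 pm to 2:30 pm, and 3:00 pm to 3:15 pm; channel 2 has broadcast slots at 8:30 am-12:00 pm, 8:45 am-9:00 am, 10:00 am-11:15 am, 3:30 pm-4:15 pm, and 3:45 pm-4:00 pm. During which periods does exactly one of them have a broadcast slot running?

8:30 am-12:00 pm, 2:00 pm-3:30 pm, 4:15 pm-5:00 pm

Merge the first list: 2:00 pm-5:00 pm.
Merge the second list: 8:30 am-12:00 pm, 3:30 pm-4:15 pm.
Only in the first: 2:00 pm-3:30 pm, 4:15 pm-5:00 pm.
Only in the second: 8:30 am-12:00 pm.
Together these are the periods covered by exactly one.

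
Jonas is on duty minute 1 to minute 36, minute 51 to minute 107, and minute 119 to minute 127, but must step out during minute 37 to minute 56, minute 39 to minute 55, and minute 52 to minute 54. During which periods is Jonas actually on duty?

minute 1 to minute 36, minute 56 to minute 107, minute 119 to minute 127

Second set merges to minute 37 to minute 56.
minute 1 to minute 36 is untouched.
minute 51 to minute 107 with B removed leaves minute 56 to minute 107.
minute 119 to minute 127 is untouched.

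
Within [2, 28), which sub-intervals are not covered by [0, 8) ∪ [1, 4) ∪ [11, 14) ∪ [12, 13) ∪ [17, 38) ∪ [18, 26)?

The merged coverage is [0, 8), [11, 14), [17, 38).
Complement within [2, 28): [8, 11), [14, 17).

[8, 11) ∪ [14, 17)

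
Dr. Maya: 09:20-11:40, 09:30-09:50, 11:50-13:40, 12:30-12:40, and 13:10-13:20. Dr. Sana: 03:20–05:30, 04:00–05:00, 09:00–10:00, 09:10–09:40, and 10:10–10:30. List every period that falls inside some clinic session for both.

09:20-10:00, 10:10-10:30

Merge the first list: 09:20-11:40, 11:50-13:40.
Merge the second list: 03:20-05:30, 09:00-10:00, 10:10-10:30.
09:20-11:40 overlaps B on 09:20-10:00, 10:10-10:30.
11:50-13:40 falls entirely outside B.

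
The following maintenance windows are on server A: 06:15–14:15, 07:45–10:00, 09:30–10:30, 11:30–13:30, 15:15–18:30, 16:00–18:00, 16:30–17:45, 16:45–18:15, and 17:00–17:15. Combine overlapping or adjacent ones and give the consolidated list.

07:45-10:00 overlaps/touches 06:15-14:15 → extend to 06:15-14:15.
09:30-10:30 overlaps/touches 06:15-14:15 → extend to 06:15-14:15.
11:30-13:30 overlaps/touches 06:15-14:15 → extend to 06:15-14:15.
15:15-18:30 is disjoint → start new block.
16:00-18:00 overlaps/touches 15:15-18:30 → extend to 15:15-18:30.
16:30-17:45 overlaps/touches 15:15-18:30 → extend to 15:15-18:30.
16:45-18:15 overlaps/touches 15:15-18:30 → extend to 15:15-18:30.
17:00-17:15 overlaps/touches 15:15-18:30 → extend to 15:15-18:30.

06:15-14:15, 15:15-18:30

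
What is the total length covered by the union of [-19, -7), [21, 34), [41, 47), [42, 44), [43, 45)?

Merged: [-19, -7), [21, 34), [41, 47).
Lengths: 12 + 13 + 6 = 31.

31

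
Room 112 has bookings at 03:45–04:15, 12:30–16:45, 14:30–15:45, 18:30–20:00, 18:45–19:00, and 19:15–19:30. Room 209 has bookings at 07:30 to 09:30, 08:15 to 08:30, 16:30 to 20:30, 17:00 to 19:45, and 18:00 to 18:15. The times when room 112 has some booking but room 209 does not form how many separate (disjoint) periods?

First set merges to 03:45–04:15, 12:30–16:45, 18:30–20:00.
Second set merges to 07:30–09:30, 16:30–20:30.
A \ B = 03:45–04:15, 12:30–16:30.
That is 2 disjoint pieces.

2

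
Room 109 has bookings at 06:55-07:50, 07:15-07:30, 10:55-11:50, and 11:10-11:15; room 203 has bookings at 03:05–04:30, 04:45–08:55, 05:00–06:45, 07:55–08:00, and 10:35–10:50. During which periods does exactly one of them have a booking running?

03:05-04:30, 04:45-06:55, 07:50-08:55, 10:35-10:50, 10:55-11:50

First set merges to 06:55-07:50, 10:55-11:50.
Second set merges to 03:05-04:30, 04:45-08:55, 10:35-10:50.
Only in the first: 10:55-11:50.
Only in the second: 03:05-04:30, 04:45-06:55, 07:50-08:55, 10:35-10:50.
Together these are the periods covered by exactly one.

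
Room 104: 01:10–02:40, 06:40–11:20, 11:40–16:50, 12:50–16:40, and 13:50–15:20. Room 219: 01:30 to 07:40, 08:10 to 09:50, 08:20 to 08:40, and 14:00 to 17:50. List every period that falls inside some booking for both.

01:30–02:40, 06:40–07:40, 08:10–09:50, 14:00–16:50

A, merged: 01:10–02:40, 06:40–11:20, 11:40–16:50.
B, merged: 01:30–07:40, 08:10–09:50, 14:00–17:50.
01:10–02:40 ∩ B → 01:30–02:40.
06:40–11:20 ∩ B → 06:40–07:40, 08:10–09:50.
11:40–16:50 ∩ B → 14:00–16:50.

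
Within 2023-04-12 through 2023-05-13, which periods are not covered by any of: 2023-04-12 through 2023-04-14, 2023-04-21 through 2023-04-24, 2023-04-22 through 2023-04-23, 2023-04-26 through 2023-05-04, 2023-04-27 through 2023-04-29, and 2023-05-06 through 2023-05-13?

2023-04-15 through 2023-04-20, 2023-04-25 through 2023-04-25, 2023-05-05 through 2023-05-05

Covered (merged): 2023-04-12 through 2023-04-14, 2023-04-21 through 2023-04-24, 2023-04-26 through 2023-05-04, 2023-05-06 through 2023-05-13.
Complement within 2023-04-12 through 2023-05-13: 2023-04-15 through 2023-04-20, 2023-04-25 through 2023-04-25, 2023-05-05 through 2023-05-05.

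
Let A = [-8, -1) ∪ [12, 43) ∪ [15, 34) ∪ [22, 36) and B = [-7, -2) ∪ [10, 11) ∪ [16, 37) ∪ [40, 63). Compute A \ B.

[-8, -7) ∪ [-2, -1) ∪ [12, 16) ∪ [37, 40)

First set merges to [-8, -1), [12, 43).
[-8, -1) \ B = [-8, -7), [-2, -1).
[12, 43) \ B = [12, 16), [37, 40).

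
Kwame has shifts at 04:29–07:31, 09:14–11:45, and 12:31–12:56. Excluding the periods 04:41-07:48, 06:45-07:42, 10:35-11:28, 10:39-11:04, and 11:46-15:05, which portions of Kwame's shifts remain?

04:29-04:41, 09:14-10:35, 11:28-11:45

Second set merges to 04:41-07:48, 10:35-11:28, 11:46-15:05.
04:29-07:31 minus B → 04:29-04:41.
09:14-11:45 minus B → 09:14-10:35, 11:28-11:45.
12:31-12:56: fully covered by B → removed.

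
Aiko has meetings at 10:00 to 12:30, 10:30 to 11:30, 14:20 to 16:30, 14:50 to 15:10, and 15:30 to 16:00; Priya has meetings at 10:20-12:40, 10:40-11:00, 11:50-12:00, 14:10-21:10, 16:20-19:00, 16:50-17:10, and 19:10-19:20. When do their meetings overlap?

Merge the first list: 10:00-12:30, 14:20-16:30.
Merge the second list: 10:20-12:40, 14:10-21:10.
10:00-12:30 ∩ B → 10:20-12:30.
14:20-16:30 ∩ B → 14:20-16:30.

10:20-12:30, 14:20-16:30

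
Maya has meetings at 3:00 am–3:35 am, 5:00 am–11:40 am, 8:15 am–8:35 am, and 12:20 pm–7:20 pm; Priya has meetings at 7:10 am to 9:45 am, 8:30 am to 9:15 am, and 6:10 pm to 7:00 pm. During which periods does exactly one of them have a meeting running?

Merge the first list: 3:00 am-3:35 am, 5:00 am-11:40 am, 12:20 pm-7:20 pm.
Merge the second list: 7:10 am-9:45 am, 6:10 pm-7:00 pm.
Only in the first: 3:00 am-3:35 am, 5:00 am-7:10 am, 9:45 am-11:40 am, 12:20 pm-6:10 pm, 7:00 pm-7:20 pm.
Only in the second: none.
Together these are the periods covered by exactly one.

3:00 am-3:35 am, 5:00 am-7:10 am, 9:45 am-11:40 am, 12:20 pm-6:10 pm, 7:00 pm-7:20 pm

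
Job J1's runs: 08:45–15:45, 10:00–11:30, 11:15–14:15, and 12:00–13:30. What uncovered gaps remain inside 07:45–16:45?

07:45–08:45, 15:45–16:45

After merging, the occupied span is 08:45–15:45.
Complement within 07:45–16:45: 07:45–08:45, 15:45–16:45.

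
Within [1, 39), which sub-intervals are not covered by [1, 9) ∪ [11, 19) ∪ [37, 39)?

[9, 11) ∪ [19, 37)

After merging, the occupied span is [1, 9), [11, 19), [37, 39).
Uncovered inside [1, 39): [9, 11), [19, 37).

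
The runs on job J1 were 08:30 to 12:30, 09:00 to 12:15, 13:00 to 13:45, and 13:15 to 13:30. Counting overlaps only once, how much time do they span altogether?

4 h 45 min

Merged: 08:30–12:30, 13:00–13:45.
Lengths: 4 h + 45 min = 4 h 45 min.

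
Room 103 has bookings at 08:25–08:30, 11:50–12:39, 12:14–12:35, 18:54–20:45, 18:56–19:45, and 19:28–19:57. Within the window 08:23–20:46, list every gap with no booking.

Covered (merged): 08:25–08:30, 11:50–12:39, 18:54–20:45.
Uncovered inside 08:23–20:46: 08:23–08:25, 08:30–11:50, 12:39–18:54, 20:45–20:46.

08:23–08:25, 08:30–11:50, 12:39–18:54, 20:45–20:46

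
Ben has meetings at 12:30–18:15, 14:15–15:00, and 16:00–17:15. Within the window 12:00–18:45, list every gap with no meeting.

12:00–12:30, 18:15–18:45

The merged coverage is 12:30–18:15.
Uncovered inside 12:00–18:45: 12:00–12:30, 18:15–18:45.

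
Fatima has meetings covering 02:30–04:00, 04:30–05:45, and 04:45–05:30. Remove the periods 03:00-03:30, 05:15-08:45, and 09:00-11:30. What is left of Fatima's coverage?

02:30-03:00, 03:30-04:00, 04:30-05:15

First set merges to 02:30-04:00, 04:30-05:45.
02:30-04:00 with B removed leaves 02:30-03:00, 03:30-04:00.
04:30-05:45 with B removed leaves 04:30-05:15.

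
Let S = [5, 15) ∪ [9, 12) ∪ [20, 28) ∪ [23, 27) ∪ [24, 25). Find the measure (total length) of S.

Merged: [5, 15), [20, 28).
Lengths: 10 + 8 = 18.

18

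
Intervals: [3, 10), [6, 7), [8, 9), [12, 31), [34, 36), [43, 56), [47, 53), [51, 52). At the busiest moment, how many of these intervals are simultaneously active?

3

Walk the sorted start/end points keeping a running depth.
The depth first hits 3 at 51.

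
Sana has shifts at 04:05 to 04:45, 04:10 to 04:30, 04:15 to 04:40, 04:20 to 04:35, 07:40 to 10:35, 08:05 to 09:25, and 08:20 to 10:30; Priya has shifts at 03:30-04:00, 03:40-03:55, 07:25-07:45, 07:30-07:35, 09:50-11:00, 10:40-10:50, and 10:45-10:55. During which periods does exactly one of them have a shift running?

03:30–04:00, 04:05–04:45, 07:25–07:40, 07:45–09:50, 10:35–11:00

Merge the first list: 04:05–04:45, 07:40–10:35.
Merge the second list: 03:30–04:00, 07:25–07:45, 09:50–11:00.
A but not B: 04:05–04:45, 07:45–09:50.
B but not A: 03:30–04:00, 07:25–07:40, 10:35–11:00.
Combining gives A △ B.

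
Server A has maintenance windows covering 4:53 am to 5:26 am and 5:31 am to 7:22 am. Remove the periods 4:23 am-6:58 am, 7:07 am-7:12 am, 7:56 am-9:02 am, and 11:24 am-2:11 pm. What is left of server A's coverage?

6:58 am-7:07 am, 7:12 am-7:22 am

4:53 am-5:26 am: entirely removed.
5:31 am-7:22 am \ B = 6:58 am-7:07 am, 7:12 am-7:22 am.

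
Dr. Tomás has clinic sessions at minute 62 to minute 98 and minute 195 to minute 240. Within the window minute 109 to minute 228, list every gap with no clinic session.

minute 109 to minute 195

The merged coverage is minute 62 to minute 98, minute 195 to minute 240.
Uncovered inside minute 109 to minute 228: minute 109 to minute 195.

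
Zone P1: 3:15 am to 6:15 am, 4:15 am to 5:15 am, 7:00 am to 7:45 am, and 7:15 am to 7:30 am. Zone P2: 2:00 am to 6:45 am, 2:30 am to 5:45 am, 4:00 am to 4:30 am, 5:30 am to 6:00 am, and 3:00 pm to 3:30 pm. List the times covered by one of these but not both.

2:00 am–3:15 am, 6:15 am–6:45 am, 7:00 am–7:45 am, 3:00 pm–3:30 pm

First set merges to 3:15 am–6:15 am, 7:00 am–7:45 am.
Second set merges to 2:00 am–6:45 am, 3:00 pm–3:30 pm.
Only in the first: 7:00 am–7:45 am.
Only in the second: 2:00 am–3:15 am, 6:15 am–6:45 am, 3:00 pm–3:30 pm.
Together these are the periods covered by exactly one.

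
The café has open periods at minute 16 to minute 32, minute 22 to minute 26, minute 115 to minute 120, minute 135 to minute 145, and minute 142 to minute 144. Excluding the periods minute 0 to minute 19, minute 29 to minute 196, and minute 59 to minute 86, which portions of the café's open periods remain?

First set merges to minute 16 to minute 32, minute 115 to minute 120, minute 135 to minute 145.
Second set merges to minute 0 to minute 19, minute 29 to minute 196.
minute 16 to minute 32 minus B → minute 19 to minute 29.
minute 115 to minute 120: fully covered by B → removed.
minute 135 to minute 145: fully covered by B → removed.

minute 19 to minute 29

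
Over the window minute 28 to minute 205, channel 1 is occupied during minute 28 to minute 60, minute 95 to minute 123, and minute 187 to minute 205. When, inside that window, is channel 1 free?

minute 60 to minute 95, minute 123 to minute 187

Covered (merged): minute 28 to minute 60, minute 95 to minute 123, minute 187 to minute 205.
Uncovered inside minute 28 to minute 205: minute 60 to minute 95, minute 123 to minute 187.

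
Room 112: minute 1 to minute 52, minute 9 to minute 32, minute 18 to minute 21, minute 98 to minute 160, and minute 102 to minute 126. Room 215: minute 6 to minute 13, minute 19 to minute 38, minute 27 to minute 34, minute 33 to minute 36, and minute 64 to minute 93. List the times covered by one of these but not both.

minute 1 to minute 6, minute 13 to minute 19, minute 38 to minute 52, minute 64 to minute 93, minute 98 to minute 160

A, merged: minute 1 to minute 52, minute 98 to minute 160.
B, merged: minute 6 to minute 13, minute 19 to minute 38, minute 64 to minute 93.
A \ B = minute 1 to minute 6, minute 13 to minute 19, minute 38 to minute 52, minute 98 to minute 160.
B \ A = minute 64 to minute 93.
Union of the two gives the symmetric difference.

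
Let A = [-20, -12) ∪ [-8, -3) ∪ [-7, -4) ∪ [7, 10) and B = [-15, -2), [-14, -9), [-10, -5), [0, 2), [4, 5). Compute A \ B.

[-20, -15) ∪ [7, 10)

A, merged: [-20, -12), [-8, -3), [7, 10).
B, merged: [-15, -2), [0, 2), [4, 5).
[-20, -12) \ B = [-20, -15).
[-8, -3): entirely removed.
[7, 10): nothing removed.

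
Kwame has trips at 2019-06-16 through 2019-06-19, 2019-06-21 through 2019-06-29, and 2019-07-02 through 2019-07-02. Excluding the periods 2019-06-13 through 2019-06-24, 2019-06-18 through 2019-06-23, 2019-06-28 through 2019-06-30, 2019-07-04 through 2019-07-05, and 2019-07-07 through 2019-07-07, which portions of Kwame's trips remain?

2019-06-25 through 2019-06-27, 2019-07-02 through 2019-07-02

Second set merges to 2019-06-13 through 2019-06-24, 2019-06-28 through 2019-06-30, 2019-07-04 through 2019-07-05, 2019-07-07 through 2019-07-07.
2019-06-16 through 2019-06-19: fully covered by B → removed.
2019-06-21 through 2019-06-29 minus B → 2019-06-25 through 2019-06-27.
2019-07-02 through 2019-07-02: no B overlap → unchanged.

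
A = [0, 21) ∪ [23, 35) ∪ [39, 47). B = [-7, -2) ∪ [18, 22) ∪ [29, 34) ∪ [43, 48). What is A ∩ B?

[0, 21) meets the second set on [18, 21).
[23, 35) meets the second set on [29, 34).
[39, 47) meets the second set on [43, 47).

[18, 21) ∪ [29, 34) ∪ [43, 47)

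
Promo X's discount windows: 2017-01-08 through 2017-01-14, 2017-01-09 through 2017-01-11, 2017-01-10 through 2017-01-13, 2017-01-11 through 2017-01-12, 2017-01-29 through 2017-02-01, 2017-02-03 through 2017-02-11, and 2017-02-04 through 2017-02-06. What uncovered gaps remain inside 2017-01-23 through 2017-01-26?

2017-01-23 through 2017-01-26

After merging, the occupied span is 2017-01-08 through 2017-01-14, 2017-01-29 through 2017-02-01, 2017-02-03 through 2017-02-11.
Uncovered inside 2017-01-23 through 2017-01-26: 2017-01-23 through 2017-01-26.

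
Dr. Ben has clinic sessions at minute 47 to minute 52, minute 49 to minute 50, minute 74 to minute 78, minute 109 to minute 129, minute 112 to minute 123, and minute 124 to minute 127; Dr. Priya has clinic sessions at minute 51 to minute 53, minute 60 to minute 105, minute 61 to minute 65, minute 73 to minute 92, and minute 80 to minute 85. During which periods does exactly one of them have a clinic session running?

minute 47 to minute 51, minute 52 to minute 53, minute 60 to minute 74, minute 78 to minute 105, minute 109 to minute 129

Merge the first list: minute 47 to minute 52, minute 74 to minute 78, minute 109 to minute 129.
Merge the second list: minute 51 to minute 53, minute 60 to minute 105.
Only in the first: minute 47 to minute 51, minute 109 to minute 129.
Only in the second: minute 52 to minute 53, minute 60 to minute 74, minute 78 to minute 105.
Together these are the periods covered by exactly one.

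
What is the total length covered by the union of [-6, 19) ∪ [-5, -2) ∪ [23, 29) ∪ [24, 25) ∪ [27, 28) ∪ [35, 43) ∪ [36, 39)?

39

Merged: [-6, 19), [23, 29), [35, 43).
Lengths: 25 + 6 + 8 = 39.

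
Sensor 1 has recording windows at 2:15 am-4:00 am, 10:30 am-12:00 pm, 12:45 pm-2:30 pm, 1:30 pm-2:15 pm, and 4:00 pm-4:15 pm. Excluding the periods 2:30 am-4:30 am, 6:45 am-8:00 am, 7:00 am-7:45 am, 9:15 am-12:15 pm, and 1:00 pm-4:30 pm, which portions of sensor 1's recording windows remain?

Merge the first list: 2:15 am-4:00 am, 10:30 am-12:00 pm, 12:45 pm-2:30 pm, 4:00 pm-4:15 pm.
Merge the second list: 2:30 am-4:30 am, 6:45 am-8:00 am, 9:15 am-12:15 pm, 1:00 pm-4:30 pm.
2:15 am-4:00 am with B removed leaves 2:15 am-2:30 am.
10:30 am-12:00 pm lies entirely inside B → drops out.
12:45 pm-2:30 pm with B removed leaves 12:45 pm-1:00 pm.
4:00 pm-4:15 pm lies entirely inside B → drops out.

2:15 am-2:30 am, 12:45 pm-1:00 pm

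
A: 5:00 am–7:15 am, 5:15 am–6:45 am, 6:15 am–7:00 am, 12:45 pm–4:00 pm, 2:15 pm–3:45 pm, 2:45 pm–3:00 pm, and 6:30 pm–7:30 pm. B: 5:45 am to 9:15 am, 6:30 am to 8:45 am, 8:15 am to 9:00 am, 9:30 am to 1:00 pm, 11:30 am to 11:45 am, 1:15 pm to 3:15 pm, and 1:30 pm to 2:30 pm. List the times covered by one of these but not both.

Merge the first list: 5:00 am–7:15 am, 12:45 pm–4:00 pm, 6:30 pm–7:30 pm.
Merge the second list: 5:45 am–9:15 am, 9:30 am–1:00 pm, 1:15 pm–3:15 pm.
A but not B: 5:00 am–5:45 am, 1:00 pm–1:15 pm, 3:15 pm–4:00 pm, 6:30 pm–7:30 pm.
B but not A: 7:15 am–9:15 am, 9:30 am–12:45 pm.
Combining gives A △ B.

5:00 am–5:45 am, 7:15 am–9:15 am, 9:30 am–12:45 pm, 1:00 pm–1:15 pm, 3:15 pm–4:00 pm, 6:30 pm–7:30 pm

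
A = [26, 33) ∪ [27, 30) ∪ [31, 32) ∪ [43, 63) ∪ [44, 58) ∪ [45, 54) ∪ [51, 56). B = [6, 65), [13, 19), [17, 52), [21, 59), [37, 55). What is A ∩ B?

A, merged: [26, 33), [43, 63).
B, merged: [6, 65).
[26, 33) overlaps B on [26, 33).
[43, 63) overlaps B on [43, 63).

[26, 33) ∪ [43, 63)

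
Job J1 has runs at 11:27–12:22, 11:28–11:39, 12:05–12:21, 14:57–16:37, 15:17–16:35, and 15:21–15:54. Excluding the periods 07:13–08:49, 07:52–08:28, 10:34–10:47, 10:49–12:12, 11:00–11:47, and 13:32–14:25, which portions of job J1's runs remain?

12:12–12:22, 14:57–16:37

First set merges to 11:27–12:22, 14:57–16:37.
Second set merges to 07:13–08:49, 10:34–10:47, 10:49–12:12, 13:32–14:25.
11:27–12:22 minus B → 12:12–12:22.
14:57–16:37: no B overlap → unchanged.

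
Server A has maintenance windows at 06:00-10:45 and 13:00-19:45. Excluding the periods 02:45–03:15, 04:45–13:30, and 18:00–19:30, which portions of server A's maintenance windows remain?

06:00–10:45: fully covered by B → removed.
13:00–19:45 minus B → 13:30–18:00, 19:30–19:45.

13:30–18:00, 19:30–19:45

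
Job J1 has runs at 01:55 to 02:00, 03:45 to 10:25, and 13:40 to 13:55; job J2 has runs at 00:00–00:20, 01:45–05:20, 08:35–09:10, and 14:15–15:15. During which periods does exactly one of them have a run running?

00:00–00:20, 01:45–01:55, 02:00–03:45, 05:20–08:35, 09:10–10:25, 13:40–13:55, 14:15–15:15

A \ B = 05:20–08:35, 09:10–10:25, 13:40–13:55.
B \ A = 00:00–00:20, 01:45–01:55, 02:00–03:45, 14:15–15:15.
Union of the two gives the symmetric difference.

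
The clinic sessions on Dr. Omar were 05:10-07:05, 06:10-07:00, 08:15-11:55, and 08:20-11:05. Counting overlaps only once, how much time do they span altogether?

Merged: 05:10-07:05, 08:15-11:55.
Lengths: 1 h 55 min + 3 h 40 min = 5 h 35 min.

5 h 35 min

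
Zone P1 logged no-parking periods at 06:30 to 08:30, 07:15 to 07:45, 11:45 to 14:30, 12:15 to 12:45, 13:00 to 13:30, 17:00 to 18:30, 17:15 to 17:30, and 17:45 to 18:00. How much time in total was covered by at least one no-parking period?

6 h 15 min

Merged: 06:30-08:30, 11:45-14:30, 17:00-18:30.
Lengths: 2 h + 2 h 45 min + 1 h 30 min = 6 h 15 min.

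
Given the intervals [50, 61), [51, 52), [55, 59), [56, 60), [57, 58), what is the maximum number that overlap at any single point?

4

Walk the sorted start/end points keeping a running depth.
The depth first hits 4 at 57.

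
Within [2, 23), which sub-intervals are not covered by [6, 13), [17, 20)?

[2, 6) ∪ [13, 17) ∪ [20, 23)

Covered (merged): [6, 13), [17, 20).
Uncovered inside [2, 23): [2, 6), [13, 17), [20, 23).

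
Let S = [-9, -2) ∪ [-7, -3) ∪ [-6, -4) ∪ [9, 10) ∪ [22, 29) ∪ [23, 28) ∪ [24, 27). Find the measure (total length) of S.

Merged: [-9, -2), [9, 10), [22, 29).
Lengths: 7 + 1 + 7 = 15.

15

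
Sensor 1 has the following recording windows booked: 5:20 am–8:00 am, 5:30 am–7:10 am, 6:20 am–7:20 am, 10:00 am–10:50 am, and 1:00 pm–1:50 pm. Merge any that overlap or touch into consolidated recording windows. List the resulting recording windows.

5:20 am-8:00 am, 10:00 am-10:50 am, 1:00 pm-1:50 pm

5:30 am-7:10 am overlaps/touches 5:20 am-8:00 am → extend to 5:20 am-8:00 am.
6:20 am-7:20 am overlaps/touches 5:20 am-8:00 am → extend to 5:20 am-8:00 am.
10:00 am-10:50 am is disjoint → start new block.
1:00 pm-1:50 pm is disjoint → start new block.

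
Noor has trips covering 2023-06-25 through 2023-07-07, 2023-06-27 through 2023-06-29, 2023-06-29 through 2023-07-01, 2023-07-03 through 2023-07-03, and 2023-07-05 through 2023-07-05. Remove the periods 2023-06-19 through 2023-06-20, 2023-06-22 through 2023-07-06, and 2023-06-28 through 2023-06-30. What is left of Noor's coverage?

2023-07-07 through 2023-07-07

First set merges to 2023-06-25 through 2023-07-07.
Second set merges to 2023-06-19 through 2023-06-20, 2023-06-22 through 2023-07-06.
2023-06-25 through 2023-07-07 \ B = 2023-07-07 through 2023-07-07.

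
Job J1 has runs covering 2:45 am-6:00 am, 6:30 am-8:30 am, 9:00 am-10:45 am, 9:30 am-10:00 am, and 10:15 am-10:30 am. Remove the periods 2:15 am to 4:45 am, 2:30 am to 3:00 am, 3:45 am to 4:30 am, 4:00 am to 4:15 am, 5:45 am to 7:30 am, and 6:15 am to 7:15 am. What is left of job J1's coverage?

A, merged: 2:45 am-6:00 am, 6:30 am-8:30 am, 9:00 am-10:45 am.
B, merged: 2:15 am-4:45 am, 5:45 am-7:30 am.
2:45 am-6:00 am with B removed leaves 4:45 am-5:45 am.
6:30 am-8:30 am with B removed leaves 7:30 am-8:30 am.
9:00 am-10:45 am is untouched.

4:45 am-5:45 am, 7:30 am-8:30 am, 9:00 am-10:45 am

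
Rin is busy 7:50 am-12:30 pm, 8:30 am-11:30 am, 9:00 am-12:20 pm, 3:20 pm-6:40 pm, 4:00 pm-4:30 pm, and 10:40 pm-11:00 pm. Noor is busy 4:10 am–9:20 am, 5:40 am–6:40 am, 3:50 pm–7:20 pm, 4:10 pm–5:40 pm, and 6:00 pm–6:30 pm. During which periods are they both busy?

A, merged: 7:50 am-12:30 pm, 3:20 pm-6:40 pm, 10:40 pm-11:00 pm.
B, merged: 4:10 am-9:20 am, 3:50 pm-7:20 pm.
7:50 am-12:30 pm meets the second set on 7:50 am-9:20 am.
3:20 pm-6:40 pm meets the second set on 3:50 pm-6:40 pm.
10:40 pm-11:00 pm: no overlap with the second set.

7:50 am-9:20 am, 3:50 pm-6:40 pm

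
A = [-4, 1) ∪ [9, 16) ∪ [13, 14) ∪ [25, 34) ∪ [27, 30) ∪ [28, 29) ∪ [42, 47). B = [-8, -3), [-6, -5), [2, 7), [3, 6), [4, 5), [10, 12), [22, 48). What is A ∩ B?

[-4, -3) ∪ [10, 12) ∪ [25, 34) ∪ [42, 47)

A, merged: [-4, 1), [9, 16), [25, 34), [42, 47).
B, merged: [-8, -3), [2, 7), [10, 12), [22, 48).
[-4, 1) overlaps B on [-4, -3).
[9, 16) overlaps B on [10, 12).
[25, 34) overlaps B on [25, 34).
[42, 47) overlaps B on [42, 47).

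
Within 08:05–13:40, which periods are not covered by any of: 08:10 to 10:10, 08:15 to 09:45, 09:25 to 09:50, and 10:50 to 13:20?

08:05–08:10, 10:10–10:50, 13:20–13:40

Covered (merged): 08:10–10:10, 10:50–13:20.
Gaps within 08:05–13:40: 08:05–08:10, 10:10–10:50, 13:20–13:40.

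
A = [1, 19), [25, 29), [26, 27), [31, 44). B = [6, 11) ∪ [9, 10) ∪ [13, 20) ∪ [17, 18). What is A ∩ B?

[6, 11) ∪ [13, 19)

Merge the first list: [1, 19), [25, 29), [31, 44).
Merge the second list: [6, 11), [13, 20).
[1, 19) meets the second set on [6, 11), [13, 19).
[25, 29): no overlap with the second set.
[31, 44): no overlap with the second set.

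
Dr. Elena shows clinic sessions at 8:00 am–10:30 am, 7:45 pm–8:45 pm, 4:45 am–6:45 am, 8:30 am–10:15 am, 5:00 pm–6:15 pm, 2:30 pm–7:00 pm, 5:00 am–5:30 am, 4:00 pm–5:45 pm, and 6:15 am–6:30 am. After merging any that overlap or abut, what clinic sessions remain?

4:45 am–6:45 am, 8:00 am–10:30 am, 2:30 pm–7:00 pm, 7:45 pm–8:45 pm

Sort by start: 4:45 am–6:45 am, 5:00 am–5:30 am, 6:15 am–6:30 am, 8:00 am–10:30 am, 8:30 am–10:15 am, 2:30 pm–7:00 pm, 4:00 pm–5:45 pm, 5:00 pm–6:15 pm, 7:45 pm–8:45 pm.
5:00 am–5:30 am overlaps/touches 4:45 am–6:45 am → extend to 4:45 am–6:45 am.
6:15 am–6:30 am overlaps/touches 4:45 am–6:45 am → extend to 4:45 am–6:45 am.
8:00 am–10:30 am is disjoint → start new block.
8:30 am–10:15 am overlaps/touches 8:00 am–10:30 am → extend to 8:00 am–10:30 am.
2:30 pm–7:00 pm is disjoint → start new block.
4:00 pm–5:45 pm overlaps/touches 2:30 pm–7:00 pm → extend to 2:30 pm–7:00 pm.
5:00 pm–6:15 pm overlaps/touches 2:30 pm–7:00 pm → extend to 2:30 pm–7:00 pm.
7:45 pm–8:45 pm is disjoint → start new block.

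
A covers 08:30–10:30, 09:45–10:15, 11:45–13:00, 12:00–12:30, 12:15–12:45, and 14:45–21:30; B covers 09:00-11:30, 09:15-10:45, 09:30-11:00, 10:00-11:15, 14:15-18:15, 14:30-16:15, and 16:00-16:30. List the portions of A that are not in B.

08:30-09:00, 11:45-13:00, 18:15-21:30

First set merges to 08:30-10:30, 11:45-13:00, 14:45-21:30.
Second set merges to 09:00-11:30, 14:15-18:15.
08:30-10:30 \ B = 08:30-09:00.
11:45-13:00: nothing removed.
14:45-21:30 \ B = 18:15-21:30.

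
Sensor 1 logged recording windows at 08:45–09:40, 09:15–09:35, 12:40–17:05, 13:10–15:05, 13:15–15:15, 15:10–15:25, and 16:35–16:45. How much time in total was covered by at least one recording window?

5 h 20 min

Merged: 08:45–09:40, 12:40–17:05.
Lengths: 55 min + 4 h 25 min = 5 h 20 min.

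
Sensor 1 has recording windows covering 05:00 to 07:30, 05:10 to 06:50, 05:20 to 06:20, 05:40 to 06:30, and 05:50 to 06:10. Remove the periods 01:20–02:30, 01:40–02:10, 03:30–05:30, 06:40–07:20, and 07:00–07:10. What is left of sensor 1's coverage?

05:30–06:40, 07:20–07:30

First set merges to 05:00–07:30.
Second set merges to 01:20–02:30, 03:30–05:30, 06:40–07:20.
05:00–07:30 minus B → 05:30–06:40, 07:20–07:30.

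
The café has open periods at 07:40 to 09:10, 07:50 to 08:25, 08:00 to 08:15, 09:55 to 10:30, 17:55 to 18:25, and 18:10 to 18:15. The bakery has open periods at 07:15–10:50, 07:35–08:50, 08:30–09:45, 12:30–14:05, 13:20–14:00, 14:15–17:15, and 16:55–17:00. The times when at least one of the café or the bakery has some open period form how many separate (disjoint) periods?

4

Merge the first list: 07:40-09:10, 09:55-10:30, 17:55-18:25.
Merge the second list: 07:15-10:50, 12:30-14:05, 14:15-17:15.
A ∪ B = 07:15-10:50, 12:30-14:05, 14:15-17:15, 17:55-18:25.
That is 4 disjoint pieces.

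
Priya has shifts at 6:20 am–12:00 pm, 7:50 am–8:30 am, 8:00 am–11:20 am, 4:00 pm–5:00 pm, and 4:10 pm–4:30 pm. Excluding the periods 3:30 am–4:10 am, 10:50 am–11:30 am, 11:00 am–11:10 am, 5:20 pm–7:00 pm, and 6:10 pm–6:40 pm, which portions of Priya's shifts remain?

First set merges to 6:20 am–12:00 pm, 4:00 pm–5:00 pm.
Second set merges to 3:30 am–4:10 am, 10:50 am–11:30 am, 5:20 pm–7:00 pm.
6:20 am–12:00 pm minus B → 6:20 am–10:50 am, 11:30 am–12:00 pm.
4:00 pm–5:00 pm: no B overlap → unchanged.

6:20 am–10:50 am, 11:30 am–12:00 pm, 4:00 pm–5:00 pm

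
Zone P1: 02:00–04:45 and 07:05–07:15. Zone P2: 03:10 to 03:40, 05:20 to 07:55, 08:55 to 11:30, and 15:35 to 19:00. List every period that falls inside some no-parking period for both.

02:00–04:45 ∩ B → 03:10–03:40.
07:05–07:15 ∩ B → 07:05–07:15.

03:10–03:40, 07:05–07:15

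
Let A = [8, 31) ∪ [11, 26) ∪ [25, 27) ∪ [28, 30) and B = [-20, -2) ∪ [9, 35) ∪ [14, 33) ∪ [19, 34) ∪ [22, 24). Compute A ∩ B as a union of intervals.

Merge the first list: [8, 31).
Merge the second list: [-20, -2), [9, 35).
[8, 31) overlaps B on [9, 31).

[9, 31)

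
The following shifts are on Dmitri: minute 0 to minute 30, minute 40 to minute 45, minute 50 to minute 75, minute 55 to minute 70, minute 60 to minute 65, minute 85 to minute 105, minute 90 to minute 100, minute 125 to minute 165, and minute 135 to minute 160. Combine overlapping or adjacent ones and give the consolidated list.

minute 40 to minute 45 is disjoint → start new block.
minute 50 to minute 75 is disjoint → start new block.
minute 55 to minute 70 overlaps/touches minute 50 to minute 75 → extend to minute 50 to minute 75.
minute 60 to minute 65 overlaps/touches minute 50 to minute 75 → extend to minute 50 to minute 75.
minute 85 to minute 105 is disjoint → start new block.
minute 90 to minute 100 overlaps/touches minute 85 to minute 105 → extend to minute 85 to minute 105.
minute 125 to minute 165 is disjoint → start new block.
minute 135 to minute 160 overlaps/touches minute 125 to minute 165 → extend to minute 125 to minute 165.

minute 0 to minute 30, minute 40 to minute 45, minute 50 to minute 75, minute 85 to minute 105, minute 125 to minute 165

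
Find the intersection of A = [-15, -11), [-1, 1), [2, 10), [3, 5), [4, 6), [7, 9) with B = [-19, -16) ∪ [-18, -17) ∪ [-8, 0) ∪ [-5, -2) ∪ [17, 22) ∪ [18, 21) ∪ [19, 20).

[-1, 0)

First set merges to [-15, -11), [-1, 1), [2, 10).
Second set merges to [-19, -16), [-8, 0), [17, 22).
[-15, -11): no overlap with the second set.
[-1, 1) meets the second set on [-1, 0).
[2, 10): no overlap with the second set.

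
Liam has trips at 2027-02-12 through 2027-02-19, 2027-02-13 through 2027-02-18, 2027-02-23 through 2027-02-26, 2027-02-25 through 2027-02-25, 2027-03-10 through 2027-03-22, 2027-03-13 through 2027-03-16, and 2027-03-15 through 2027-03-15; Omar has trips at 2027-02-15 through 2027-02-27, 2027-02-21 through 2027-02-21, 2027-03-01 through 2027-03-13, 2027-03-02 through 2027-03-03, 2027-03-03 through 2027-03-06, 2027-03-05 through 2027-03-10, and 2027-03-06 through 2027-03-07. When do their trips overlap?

2027-02-15 through 2027-02-19, 2027-02-23 through 2027-02-26, 2027-03-10 through 2027-03-13

A, merged: 2027-02-12 through 2027-02-19, 2027-02-23 through 2027-02-26, 2027-03-10 through 2027-03-22.
B, merged: 2027-02-15 through 2027-02-27, 2027-03-01 through 2027-03-13.
2027-02-12 through 2027-02-19 ∩ B → 2027-02-15 through 2027-02-19.
2027-02-23 through 2027-02-26 ∩ B → 2027-02-23 through 2027-02-26.
2027-03-10 through 2027-03-22 ∩ B → 2027-03-10 through 2027-03-13.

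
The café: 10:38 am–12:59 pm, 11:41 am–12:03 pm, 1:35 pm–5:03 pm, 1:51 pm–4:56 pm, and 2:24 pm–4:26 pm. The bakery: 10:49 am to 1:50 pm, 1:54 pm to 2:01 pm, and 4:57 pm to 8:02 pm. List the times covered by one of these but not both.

Merge the first list: 10:38 am–12:59 pm, 1:35 pm–5:03 pm.
Only in the first: 10:38 am–10:49 am, 1:50 pm–1:54 pm, 2:01 pm–4:57 pm.
Only in the second: 12:59 pm–1:35 pm, 5:03 pm–8:02 pm.
Together these are the periods covered by exactly one.

10:38 am–10:49 am, 12:59 pm–1:35 pm, 1:50 pm–1:54 pm, 2:01 pm–4:57 pm, 5:03 pm–8:02 pm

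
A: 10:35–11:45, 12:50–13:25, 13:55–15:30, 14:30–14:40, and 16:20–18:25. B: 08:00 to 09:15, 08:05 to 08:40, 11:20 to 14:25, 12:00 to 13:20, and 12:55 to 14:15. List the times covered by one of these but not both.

First set merges to 10:35-11:45, 12:50-13:25, 13:55-15:30, 16:20-18:25.
Second set merges to 08:00-09:15, 11:20-14:25.
A \ B = 10:35-11:20, 14:25-15:30, 16:20-18:25.
B \ A = 08:00-09:15, 11:45-12:50, 13:25-13:55.
Union of the two gives the symmetric difference.

08:00-09:15, 10:35-11:20, 11:45-12:50, 13:25-13:55, 14:25-15:30, 16:20-18:25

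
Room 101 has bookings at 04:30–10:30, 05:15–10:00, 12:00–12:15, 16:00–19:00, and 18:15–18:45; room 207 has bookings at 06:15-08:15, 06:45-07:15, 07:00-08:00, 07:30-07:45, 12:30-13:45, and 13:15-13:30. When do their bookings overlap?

First set merges to 04:30–10:30, 12:00–12:15, 16:00–19:00.
Second set merges to 06:15–08:15, 12:30–13:45.
04:30–10:30 meets the second set on 06:15–08:15.
12:00–12:15: no overlap with the second set.
16:00–19:00: no overlap with the second set.

06:15–08:15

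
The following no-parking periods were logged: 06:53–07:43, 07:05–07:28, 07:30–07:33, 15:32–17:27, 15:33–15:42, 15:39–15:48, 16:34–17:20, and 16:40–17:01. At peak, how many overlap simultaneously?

3

Sweep endpoints in order; track running count of active intervals.
Peak of 3 reached at 15:39.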